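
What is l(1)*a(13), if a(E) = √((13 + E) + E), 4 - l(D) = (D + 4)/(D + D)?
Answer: 3*√39/2 ≈ 9.3675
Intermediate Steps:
l(D) = 4 - (4 + D)/(2*D) (l(D) = 4 - (D + 4)/(D + D) = 4 - (4 + D)/(2*D))
a(E) = √(13 + 2*E)
l(1)*a(13) = (7/2 - 2/1)*√(13 + 2*13) = (7/2 - 2*1)*√(13 + 26) = (7/2 - 2)*√39 = 3*√39/2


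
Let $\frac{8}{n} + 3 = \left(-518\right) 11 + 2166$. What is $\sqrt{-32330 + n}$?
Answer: $\frac{i \sqrt{404002982530}}{3535} \approx 179.81 i$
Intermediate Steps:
$n = - \frac{8}{3535}$ ($n = \frac{8}{-3 + \left(\left(-518\right) 11 + 2166\right)} = \frac{8}{-3 + \left(-5698 + 2166\right)} = \frac{8}{-3 - 3532} = \frac{8}{-3535} = 8 \left(- \frac{1}{3535}\right) = - \frac{8}{3535} \approx -0.0022631$)
$\sqrt{-32330 + n} = \sqrt{-32330 - \frac{8}{3535}} = \sqrt{- \frac{114286558}{3535}} = \frac{i \sqrt{404002982530}}{3535}$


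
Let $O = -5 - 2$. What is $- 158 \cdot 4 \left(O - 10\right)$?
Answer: $10744$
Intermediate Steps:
$O = -7$ ($O = -5 - 2 = -7$)
$- 158 \cdot 4 \left(O - 10\right) = - 158 \cdot 4 \left(-7 - 10\right) = - 158 \cdot 4 \left(-17\right) = \left(-158\right) \left(-68\right) = 10744$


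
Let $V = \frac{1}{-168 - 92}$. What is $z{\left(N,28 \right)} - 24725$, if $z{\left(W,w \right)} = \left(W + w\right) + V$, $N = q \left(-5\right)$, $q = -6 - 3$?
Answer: $- \frac{6409521}{260} \approx -24652.0$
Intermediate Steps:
$q = -9$ ($q = -6 - 3 = -9$)
$V = - \frac{1}{260}$ ($V = \frac{1}{-260} = - \frac{1}{260} \approx -0.0038462$)
$N = 45$ ($N = \left(-9\right) \left(-5\right) = 45$)
$z{\left(W,w \right)} = - \frac{1}{260} + W + w$ ($z{\left(W,w \right)} = \left(W + w\right) - \frac{1}{260} = - \frac{1}{260} + W + w$)
$z{\left(N,28 \right)} - 24725 = \left(- \frac{1}{260} + 45 + 28\right) - 24725 = \frac{18979}{260} - 24725 = - \frac{6409521}{260}$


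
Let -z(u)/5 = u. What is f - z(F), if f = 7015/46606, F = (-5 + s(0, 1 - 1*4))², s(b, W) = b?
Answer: 5832765/46606 ≈ 125.15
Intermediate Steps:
F = 25 (F = (-5 + 0)² = (-5)² = 25)
z(u) = -5*u
f = 7015/46606 (f = 7015*(1/46606) = 7015/46606 ≈ 0.15052)
f - z(F) = 7015/46606 - (-5)*25 = 7015/46606 - 1*(-125) = 7015/46606 + 125 = 5832765/46606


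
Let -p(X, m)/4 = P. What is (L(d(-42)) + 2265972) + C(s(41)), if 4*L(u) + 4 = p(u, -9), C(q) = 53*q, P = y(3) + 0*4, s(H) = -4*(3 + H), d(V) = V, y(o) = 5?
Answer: 2256638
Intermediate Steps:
s(H) = -12 - 4*H
P = 5 (P = 5 + 0*4 = 5 + 0 = 5)
p(X, m) = -20 (p(X, m) = -4*5 = -20)
L(u) = -6 (L(u) = -1 + (¼)*(-20) = -1 - 5 = -6)
(L(d(-42)) + 2265972) + C(s(41)) = (-6 + 2265972) + 53*(-12 - 4*41) = 2265966 + 53*(-12 - 164) = 2265966 + 53*(-176) = 2265966 - 9328 = 2256638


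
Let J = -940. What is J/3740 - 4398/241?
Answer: -833753/45067 ≈ -18.500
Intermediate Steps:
J/3740 - 4398/241 = -940/3740 - 4398/241 = -940*1/3740 - 4398*1/241 = -47/187 - 4398/241 = -833753/45067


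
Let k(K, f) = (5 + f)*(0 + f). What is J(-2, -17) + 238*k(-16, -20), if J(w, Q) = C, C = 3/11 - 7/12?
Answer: 9424759/132 ≈ 71400.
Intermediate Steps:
k(K, f) = f*(5 + f) (k(K, f) = (5 + f)*f = f*(5 + f))
C = -41/132 (C = 3*(1/11) - 7*1/12 = 3/11 - 7/12 = -41/132 ≈ -0.31061)
J(w, Q) = -41/132
J(-2, -17) + 238*k(-16, -20) = -41/132 + 238*(-20*(5 - 20)) = -41/132 + 238*(-20*(-15)) = -41/132 + 238*300 = -41/132 + 71400 = 9424759/132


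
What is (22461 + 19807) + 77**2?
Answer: 48197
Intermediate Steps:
(22461 + 19807) + 77**2 = 42268 + 5929 = 48197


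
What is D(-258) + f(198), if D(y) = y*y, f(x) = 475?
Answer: 67039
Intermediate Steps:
D(y) = y²
D(-258) + f(198) = (-258)² + 475 = 66564 + 475 = 67039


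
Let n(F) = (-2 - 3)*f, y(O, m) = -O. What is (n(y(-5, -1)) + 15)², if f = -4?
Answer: 1225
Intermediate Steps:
n(F) = 20 (n(F) = (-2 - 3)*(-4) = -5*(-4) = 20)
(n(y(-5, -1)) + 15)² = (20 + 15)² = 35² = 1225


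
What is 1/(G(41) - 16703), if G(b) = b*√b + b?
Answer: -16662/277553323 - 41*√41/277553323 ≈ -6.0978e-5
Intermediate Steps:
G(b) = b + b^(3/2) (G(b) = b^(3/2) + b = b + b^(3/2))
1/(G(41) - 16703) = 1/((41 + 41^(3/2)) - 16703) = 1/((41 + 41*√41) - 16703) = 1/(-16662 + 41*√41)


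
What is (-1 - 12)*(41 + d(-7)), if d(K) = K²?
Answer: -1170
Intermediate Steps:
(-1 - 12)*(41 + d(-7)) = (-1 - 12)*(41 + (-7)²) = -13*(41 + 49) = -13*90 = -1170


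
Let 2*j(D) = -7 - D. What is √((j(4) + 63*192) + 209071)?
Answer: 21*√2006/2 ≈ 470.28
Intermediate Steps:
j(D) = -7/2 - D/2 (j(D) = (-7 - D)/2 = -7/2 - D/2)
√((j(4) + 63*192) + 209071) = √(((-7/2 - ½*4) + 63*192) + 209071) = √(((-7/2 - 2) + 12096) + 209071) = √((-11/2 + 12096) + 209071) = √(24181/2 + 209071) = √(442323/2) = 21*√2006/2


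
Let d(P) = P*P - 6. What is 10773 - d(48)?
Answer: 8475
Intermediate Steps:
d(P) = -6 + P**2 (d(P) = P**2 - 6 = -6 + P**2)
10773 - d(48) = 10773 - (-6 + 48**2) = 10773 - (-6 + 2304) = 10773 - 1*2298 = 10773 - 2298 = 8475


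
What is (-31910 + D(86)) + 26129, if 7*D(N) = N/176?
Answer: -3561053/616 ≈ -5780.9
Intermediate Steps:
D(N) = N/1232 (D(N) = (N/176)/7 = N/1232)
(-31910 + D(86)) + 26129 = (-31910 + (1/1232)*86) + 26129 = (-31910 + 43/616) + 26129 = -19656517/616 + 26129 = -3561053/616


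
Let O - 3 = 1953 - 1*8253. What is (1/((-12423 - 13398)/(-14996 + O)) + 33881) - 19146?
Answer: 380493728/25821 ≈ 14736.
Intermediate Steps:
O = -6297 (O = 3 + (1953 - 1*8253) = 3 + (1953 - 8253) = 3 - 6300 = -6297)
(1/((-12423 - 13398)/(-14996 + O)) + 33881) - 19146 = (1/((-12423 - 13398)/(-14996 - 6297)) + 33881) - 19146 = (1/(-25821/(-21293)) + 33881) - 19146 = (1/(-25821*(-1/21293)) + 33881) - 19146 = (1/(25821/21293) + 33881) - 19146 = (21293/25821 + 33881) - 19146 = 874862594/25821 - 19146 = 380493728/25821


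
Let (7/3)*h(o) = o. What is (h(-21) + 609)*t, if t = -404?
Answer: -242400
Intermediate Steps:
h(o) = 3*o/7
(h(-21) + 609)*t = ((3/7)*(-21) + 609)*(-404) = (-9 + 609)*(-404) = 600*(-404) = -242400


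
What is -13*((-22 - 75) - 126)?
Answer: 2899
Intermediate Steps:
-13*((-22 - 75) - 126) = -13*(-97 - 126) = -13*(-223) = 2899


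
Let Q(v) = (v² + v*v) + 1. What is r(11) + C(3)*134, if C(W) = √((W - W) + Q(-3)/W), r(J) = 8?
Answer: 8 + 134*√57/3 ≈ 345.23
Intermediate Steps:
Q(v) = 1 + 2*v² (Q(v) = (v² + v²) + 1 = 2*v² + 1 = 1 + 2*v²)
C(W) = √19*√(1/W) (C(W) = √((W - W) + (1 + 2*(-3)²)/W) = √(0 + (1 + 2*9)/W) = √(0 + (1 + 18)/W) = √(0 + 19/W) = √(19/W) = √19*√(1/W))
r(11) + C(3)*134 = 8 + (√19*√(1/3))*134 = 8 + (√19*√(⅓))*134 = 8 + (√19*(√3/3))*134 = 8 + (√57/3)*134 = 8 + 134*√57/3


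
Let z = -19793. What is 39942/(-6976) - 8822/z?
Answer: -364514867/69037984 ≈ -5.2799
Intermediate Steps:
39942/(-6976) - 8822/z = 39942/(-6976) - 8822/(-19793) = 39942*(-1/6976) - 8822*(-1/19793) = -19971/3488 + 8822/19793 = -364514867/69037984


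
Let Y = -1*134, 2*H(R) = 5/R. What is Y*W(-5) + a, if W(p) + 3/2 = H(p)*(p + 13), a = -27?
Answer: 710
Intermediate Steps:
H(R) = 5/(2*R) (H(R) = (5/R)/2 = 5/(2*R))
W(p) = -3/2 + 5*(13 + p)/(2*p) (W(p) = -3/2 + (5/(2*p))*(p + 13) = -3/2 + (5/(2*p))*(13 + p) = -3/2 + 5*(13 + p)/(2*p))
Y = -134
Y*W(-5) + a = -134*(65/2 - 5)/(-5) - 27 = -(-134)*55/(5*2) - 27 = -134*(-11/2) - 27 = 737 - 27 = 710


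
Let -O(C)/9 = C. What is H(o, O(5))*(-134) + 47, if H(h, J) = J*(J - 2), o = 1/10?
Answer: -283363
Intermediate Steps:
O(C) = -9*C
o = ⅒ ≈ 0.10000
H(h, J) = J*(-2 + J)
H(o, O(5))*(-134) + 47 = ((-9*5)*(-2 - 9*5))*(-134) + 47 = -45*(-2 - 45)*(-134) + 47 = -45*(-47)*(-134) + 47 = 2115*(-134) + 47 = -283410 + 47 = -283363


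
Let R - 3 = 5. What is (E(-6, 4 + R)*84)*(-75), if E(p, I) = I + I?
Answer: -151200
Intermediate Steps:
R = 8 (R = 3 + 5 = 8)
E(p, I) = 2*I
(E(-6, 4 + R)*84)*(-75) = ((2*(4 + 8))*84)*(-75) = ((2*12)*84)*(-75) = (24*84)*(-75) = 2016*(-75) = -151200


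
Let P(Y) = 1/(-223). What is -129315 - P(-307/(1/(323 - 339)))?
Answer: -28837244/223 ≈ -1.2932e+5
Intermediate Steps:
P(Y) = -1/223
-129315 - P(-307/(1/(323 - 339))) = -129315 - 1*(-1/223) = -129315 + 1/223 = -28837244/223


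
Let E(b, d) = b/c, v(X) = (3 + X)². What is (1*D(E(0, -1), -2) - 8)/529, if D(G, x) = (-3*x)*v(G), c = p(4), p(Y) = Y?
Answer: 2/23 ≈ 0.086957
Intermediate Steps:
c = 4
E(b, d) = b/4
D(G, x) = -3*x*(3 + G)² (D(G, x) = (-3*x)*(3 + G)² = -3*x*(3 + G)²)
(1*D(E(0, -1), -2) - 8)/529 = (1*(-3*(-2)*(3 + (¼)*0)²) - 8)/529 = (1*(-3*(-2)*(3 + 0)²) - 8)*(1/529) = (1*(-3*(-2)*3²) - 8)*(1/529) = (1*(-3*(-2)*9) - 8)*(1/529) = (1*54 - 8)*(1/529) = (54 - 8)*(1/529) = 46*(1/529) = 2/23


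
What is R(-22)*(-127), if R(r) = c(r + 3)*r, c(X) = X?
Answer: -53086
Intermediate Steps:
R(r) = r*(3 + r) (R(r) = (r + 3)*r = (3 + r)*r = r*(3 + r))
R(-22)*(-127) = -22*(3 - 22)*(-127) = -22*(-19)*(-127) = 418*(-127) = -53086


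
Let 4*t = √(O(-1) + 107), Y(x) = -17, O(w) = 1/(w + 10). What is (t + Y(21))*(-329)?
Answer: 5593 - 329*√241/6 ≈ 4741.8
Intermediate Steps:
O(w) = 1/(10 + w)
t = √241/6 (t = √(1/(10 - 1) + 107)/4 = √(1/9 + 107)/4 = √(⅑ + 107)/4 = √(964/9)/4 = (2*√241/3)/4 = √241/6 ≈ 2.5874)
(t + Y(21))*(-329) = (√241/6 - 17)*(-329) = (-17 + √241/6)*(-329) = 5593 - 329*√241/6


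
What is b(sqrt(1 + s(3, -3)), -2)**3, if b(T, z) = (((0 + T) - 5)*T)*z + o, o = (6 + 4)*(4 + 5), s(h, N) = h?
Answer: 1061208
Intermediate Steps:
o = 90 (o = 10*9 = 90)
b(T, z) = 90 + T*z*(-5 + T) (b(T, z) = (((0 + T) - 5)*T)*z + 90 = ((T - 5)*T)*z + 90 = ((-5 + T)*T)*z + 90 = (T*(-5 + T))*z + 90 = T*z*(-5 + T) + 90 = 90 + T*z*(-5 + T))
b(sqrt(1 + s(3, -3)), -2)**3 = (90 - 2*(sqrt(1 + 3))**2 - 5*sqrt(1 + 3)*(-2))**3 = (90 - 2*(sqrt(4))**2 - 5*sqrt(4)*(-2))**3 = (90 - 2*2**2 - 5*2*(-2))**3 = (90 - 2*4 + 20)**3 = (90 - 8 + 20)**3 = 102**3 = 1061208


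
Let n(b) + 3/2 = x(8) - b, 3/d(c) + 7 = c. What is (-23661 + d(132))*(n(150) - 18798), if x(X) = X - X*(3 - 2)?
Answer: 56045458089/125 ≈ 4.4836e+8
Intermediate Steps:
d(c) = 3/(-7 + c)
x(X) = 0 (x(X) = X - X = 0)
n(b) = -3/2 - b (n(b) = -3/2 + (0 - b) = -3/2 - b)
(-23661 + d(132))*(n(150) - 18798) = (-23661 + 3/(-7 + 132))*((-3/2 - 1*150) - 18798) = (-23661 + 3/125)*((-3/2 - 150) - 18798) = (-23661 + 3*(1/125))*(-303/2 - 18798) = (-23661 + 3/125)*(-37899/2) = -2957622/125*(-37899/2) = 56045458089/125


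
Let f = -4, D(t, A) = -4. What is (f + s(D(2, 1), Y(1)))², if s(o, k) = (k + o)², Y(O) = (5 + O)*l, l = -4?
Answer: 608400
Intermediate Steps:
Y(O) = -20 - 4*O (Y(O) = (5 + O)*(-4) = -20 - 4*O)
(f + s(D(2, 1), Y(1)))² = (-4 + ((-20 - 4*1) - 4)²)² = (-4 + ((-20 - 4) - 4)²)² = (-4 + (-24 - 4)²)² = (-4 + (-28)²)² = (-4 + 784)² = 780² = 608400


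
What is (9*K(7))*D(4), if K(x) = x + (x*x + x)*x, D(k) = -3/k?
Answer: -10773/4 ≈ -2693.3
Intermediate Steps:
K(x) = x + x*(x + x**2) (K(x) = x + (x**2 + x)*x = x + (x + x**2)*x = x + x*(x + x**2))
(9*K(7))*D(4) = (9*(7*(1 + 7 + 7**2)))*(-3/4) = (9*(7*(1 + 7 + 49)))*(-3*1/4) = (9*(7*57))*(-3/4) = (9*399)*(-3/4) = 3591*(-3/4) = -10773/4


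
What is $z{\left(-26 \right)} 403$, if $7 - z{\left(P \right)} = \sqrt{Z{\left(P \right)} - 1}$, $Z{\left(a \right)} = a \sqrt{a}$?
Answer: $2821 - 403 \sqrt{-1 - 26 i \sqrt{26}} \approx -447.75 + 3293.5 i$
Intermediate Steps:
$Z{\left(a \right)} = a^{\frac{3}{2}}$
$z{\left(P \right)} = 7 - \sqrt{-1 + P^{\frac{3}{2}}}$ ($z{\left(P \right)} = 7 - \sqrt{P^{\frac{3}{2}} - 1} = 7 - \sqrt{-1 + P^{\frac{3}{2}}}$)
$z{\left(-26 \right)} 403 = \left(7 - \sqrt{-1 + \left(-26\right)^{\frac{3}{2}}}\right) 403 = \left(7 - \sqrt{-1 - 26 i \sqrt{26}}\right) 403 = 2821 - 403 \sqrt{-1 - 26 i \sqrt{26}}$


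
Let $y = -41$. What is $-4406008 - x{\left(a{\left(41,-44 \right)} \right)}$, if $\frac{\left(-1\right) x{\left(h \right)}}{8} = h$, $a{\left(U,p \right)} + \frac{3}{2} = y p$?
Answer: $-4391588$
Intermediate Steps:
$a{\left(U,p \right)} = - \frac{3}{2} - 41 p$
$x{\left(h \right)} = - 8 h$
$-4406008 - x{\left(a{\left(41,-44 \right)} \right)} = -4406008 - - 8 \left(- \frac{3}{2} - -1804\right) = -4406008 - - 8 \left(- \frac{3}{2} + 1804\right) = -4406008 - \left(-8\right) \frac{3605}{2} = -4406008 - -14420 = -4406008 + 14420 = -4391588$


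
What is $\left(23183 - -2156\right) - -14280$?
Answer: $39619$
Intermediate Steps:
$\left(23183 - -2156\right) - -14280 = \left(23183 + 2156\right) + 14280 = 25339 + 14280 = 39619$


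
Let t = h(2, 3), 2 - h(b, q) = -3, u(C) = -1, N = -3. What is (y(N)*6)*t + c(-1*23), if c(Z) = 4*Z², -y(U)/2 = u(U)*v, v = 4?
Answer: 2356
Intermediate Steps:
h(b, q) = 5 (h(b, q) = 2 - 1*(-3) = 2 + 3 = 5)
t = 5
y(U) = 8 (y(U) = -(-2)*4 = -2*(-4) = 8)
(y(N)*6)*t + c(-1*23) = (8*6)*5 + 4*(-1*23)² = 48*5 + 4*(-23)² = 240 + 4*529 = 240 + 2116 = 2356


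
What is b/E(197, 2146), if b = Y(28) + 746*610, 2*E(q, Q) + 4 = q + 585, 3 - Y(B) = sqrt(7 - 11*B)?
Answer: 455063/389 - I*sqrt(301)/389 ≈ 1169.8 - 0.0446*I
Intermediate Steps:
Y(B) = 3 - sqrt(7 - 11*B)
E(q, Q) = 581/2 + q/2 (E(q, Q) = -2 + (q + 585)/2 = -2 + (585 + q)/2 = -2 + (585/2 + q/2) = 581/2 + q/2)
b = 455063 - I*sqrt(301) (b = (3 - sqrt(7 - 11*28)) + 746*610 = (3 - sqrt(7 - 308)) + 455060 = (3 - sqrt(-301)) + 455060 = (3 - I*sqrt(301)) + 455060 = 455063 - I*sqrt(301) ≈ 4.5506e+5 - 17.349*I)
b/E(197, 2146) = (455063 - I*sqrt(301))/(581/2 + (1/2)*197) = (455063 - I*sqrt(301))/(581/2 + 197/2) = (455063 - I*sqrt(301))/389 = (455063 - I*sqrt(301))*(1/389) = 455063/389 - I*sqrt(301)/389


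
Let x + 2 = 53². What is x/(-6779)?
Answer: -2807/6779 ≈ -0.41407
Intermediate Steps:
x = 2807 (x = -2 + 53² = -2 + 2809 = 2807)
x/(-6779) = 2807/(-6779) = 2807*(-1/6779) = -2807/6779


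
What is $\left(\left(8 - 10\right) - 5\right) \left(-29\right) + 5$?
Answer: $208$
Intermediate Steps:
$\left(\left(8 - 10\right) - 5\right) \left(-29\right) + 5 = \left(-2 - 5\right) \left(-29\right) + 5 = \left(-7\right) \left(-29\right) + 5 = 203 + 5 = 208$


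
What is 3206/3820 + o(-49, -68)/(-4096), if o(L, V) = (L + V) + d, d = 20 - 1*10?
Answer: 3385129/3911680 ≈ 0.86539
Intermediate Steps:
d = 10 (d = 20 - 10 = 10)
o(L, V) = 10 + L + V (o(L, V) = (L + V) + 10 = 10 + L + V)
3206/3820 + o(-49, -68)/(-4096) = 3206/3820 + (10 - 49 - 68)/(-4096) = 3206*(1/3820) - 107*(-1/4096) = 1603/1910 + 107/4096 = 3385129/3911680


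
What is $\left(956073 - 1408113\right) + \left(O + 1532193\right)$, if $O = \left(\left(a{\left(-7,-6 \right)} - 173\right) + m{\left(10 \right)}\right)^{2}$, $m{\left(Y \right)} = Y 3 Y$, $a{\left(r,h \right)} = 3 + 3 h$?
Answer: $1092697$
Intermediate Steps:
$m{\left(Y \right)} = 3 Y^{2}$ ($m{\left(Y \right)} = 3 Y Y = 3 Y^{2}$)
$O = 12544$ ($O = \left(\left(\left(3 + 3 \left(-6\right)\right) - 173\right) + 3 \cdot 10^{2}\right)^{2} = \left(\left(\left(3 - 18\right) - 173\right) + 3 \cdot 100\right)^{2} = \left(\left(-15 - 173\right) + 300\right)^{2} = \left(-188 + 300\right)^{2} = 112^{2} = 12544$)
$\left(956073 - 1408113\right) + \left(O + 1532193\right) = \left(956073 - 1408113\right) + \left(12544 + 1532193\right) = -452040 + 1544737 = 1092697$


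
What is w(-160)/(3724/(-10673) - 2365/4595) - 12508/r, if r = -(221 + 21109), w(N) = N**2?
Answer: -535579875804802/18067971105 ≈ -29643.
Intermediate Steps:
r = -21330 (r = -1*21330 = -21330)
w(-160)/(3724/(-10673) - 2365/4595) - 12508/r = (-160)**2/(3724/(-10673) - 2365/4595) - 12508/(-21330) = 25600/(3724*(-1/10673) - 2365*1/4595) - 12508*(-1/21330) = 25600/(-3724/10673 - 473/919) + 6254/10665 = 25600/(-8470685/9808487) + 6254/10665 = 25600*(-9808487/8470685) + 6254/10665 = -50219453440/1694137 + 6254/10665 = -535579875804802/18067971105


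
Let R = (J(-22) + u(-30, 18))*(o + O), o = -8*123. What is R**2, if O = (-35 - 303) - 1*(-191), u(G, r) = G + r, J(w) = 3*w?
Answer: 7782415524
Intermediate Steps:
o = -984
O = -147 (O = -338 + 191 = -147)
R = 88218 (R = (3*(-22) + (-30 + 18))*(-984 - 147) = (-66 - 12)*(-1131) = -78*(-1131) = 88218)
R**2 = 88218**2 = 7782415524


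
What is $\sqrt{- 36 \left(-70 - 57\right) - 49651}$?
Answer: $i \sqrt{45079} \approx 212.32 i$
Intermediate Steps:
$\sqrt{- 36 \left(-70 - 57\right) - 49651} = \sqrt{\left(-36\right) \left(-127\right) - 49651} = \sqrt{4572 - 49651} = \sqrt{-45079} = i \sqrt{45079}$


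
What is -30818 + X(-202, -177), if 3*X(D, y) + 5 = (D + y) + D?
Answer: -93040/3 ≈ -31013.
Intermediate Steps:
X(D, y) = -5/3 + y/3 + 2*D/3 (X(D, y) = -5/3 + ((D + y) + D)/3 = -5/3 + (y + 2*D)/3 = -5/3 + (y/3 + 2*D/3) = -5/3 + y/3 + 2*D/3)
-30818 + X(-202, -177) = -30818 + (-5/3 + (⅓)*(-177) + (⅔)*(-202)) = -30818 + (-5/3 - 59 - 404/3) = -30818 - 586/3 = -93040/3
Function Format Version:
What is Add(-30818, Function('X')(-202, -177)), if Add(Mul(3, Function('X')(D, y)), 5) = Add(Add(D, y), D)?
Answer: Rational(-93040, 3) ≈ -31013.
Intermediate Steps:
Function('X')(D, y) = Add(Rational(-5, 3), Mul(Rational(1, 3), y), Mul(Rational(2, 3), D)) (Function('X')(D, y) = Add(Rational(-5, 3), Mul(Rational(1, 3), Add(Add(D, y), D))) = Add(Rational(-5, 3), Mul(Rational(1, 3), Add(y, Mul(2, D)))) = Add(Rational(-5, 3), Add(Mul(Rational(1, 3), y), Mul(Rational(2, 3), D))) = Add(Rational(-5, 3), Mul(Rational(1, 3), y), Mul(Rational(2, 3), D)))
Add(-30818, Function('X')(-202, -177)) = Add(-30818, Add(Rational(-5, 3), Mul(Rational(1, 3), -177), Mul(Rational(2, 3), -202))) = Add(-30818, Add(Rational(-5, 3), -59, Rational(-404, 3))) = Add(-30818, Rational(-586, 3)) = Rational(-93040, 3)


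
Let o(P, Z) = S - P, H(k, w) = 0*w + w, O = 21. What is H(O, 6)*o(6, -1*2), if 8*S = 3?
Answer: -135/4 ≈ -33.750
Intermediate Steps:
S = 3/8 (S = (1/8)*3 = 3/8 ≈ 0.37500)
H(k, w) = w (H(k, w) = 0 + w = w)
o(P, Z) = 3/8 - P
H(O, 6)*o(6, -1*2) = 6*(3/8 - 1*6) = 6*(3/8 - 6) = 6*(-45/8) = -135/4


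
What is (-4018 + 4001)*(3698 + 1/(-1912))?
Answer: -120199775/1912 ≈ -62866.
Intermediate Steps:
(-4018 + 4001)*(3698 + 1/(-1912)) = -17*(3698 - 1/1912) = -17*7070575/1912 = -120199775/1912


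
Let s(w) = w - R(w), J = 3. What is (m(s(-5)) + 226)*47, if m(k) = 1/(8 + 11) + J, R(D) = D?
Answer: 204544/19 ≈ 10765.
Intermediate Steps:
s(w) = 0 (s(w) = w - w = 0)
m(k) = 58/19 (m(k) = 1/(8 + 11) + 3 = 1/19 + 3 = 58/19)
(m(s(-5)) + 226)*47 = (58/19 + 226)*47 = (4352/19)*47 = 204544/19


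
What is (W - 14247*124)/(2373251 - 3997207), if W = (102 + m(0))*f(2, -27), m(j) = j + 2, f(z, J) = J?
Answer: 442359/405989 ≈ 1.0896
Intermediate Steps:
m(j) = 2 + j
W = -2808 (W = (102 + (2 + 0))*(-27) = (102 + 2)*(-27) = 104*(-27) = -2808)
(W - 14247*124)/(2373251 - 3997207) = (-2808 - 14247*124)/(2373251 - 3997207) = (-2808 - 1766628)/(-1623956) = -1769436*(-1/1623956) = 442359/405989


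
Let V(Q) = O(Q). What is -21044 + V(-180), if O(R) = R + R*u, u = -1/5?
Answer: -21188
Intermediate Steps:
u = -1/5 (u = -1*1/5 = -1/5 ≈ -0.20000)
O(R) = 4*R/5 (O(R) = R + R*(-1/5) = R - R/5 = 4*R/5)
V(Q) = 4*Q/5
-21044 + V(-180) = -21044 + (4/5)*(-180) = -21044 - 144 = -21188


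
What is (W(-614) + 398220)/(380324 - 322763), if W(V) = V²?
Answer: 775216/57561 ≈ 13.468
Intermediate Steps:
(W(-614) + 398220)/(380324 - 322763) = ((-614)² + 398220)/(380324 - 322763) = (376996 + 398220)/57561 = 775216*(1/57561) = 775216/57561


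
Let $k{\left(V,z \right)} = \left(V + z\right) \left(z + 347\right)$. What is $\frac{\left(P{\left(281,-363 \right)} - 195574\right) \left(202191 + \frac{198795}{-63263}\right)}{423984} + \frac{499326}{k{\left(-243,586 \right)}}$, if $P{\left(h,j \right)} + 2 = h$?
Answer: $- \frac{44411143996239019711}{476872753385336} \approx -93130.0$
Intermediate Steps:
$k{\left(V,z \right)} = \left(347 + z\right) \left(V + z\right)$ ($k{\left(V,z \right)} = \left(V + z\right) \left(347 + z\right) = \left(347 + z\right) \left(V + z\right)$)
$P{\left(h,j \right)} = -2 + h$
$\frac{\left(P{\left(281,-363 \right)} - 195574\right) \left(202191 + \frac{198795}{-63263}\right)}{423984} + \frac{499326}{k{\left(-243,586 \right)}} = \frac{\left(\left(-2 + 281\right) - 195574\right) \left(202191 + \frac{198795}{-63263}\right)}{423984} + \frac{499326}{586^{2} + 347 \left(-243\right) + 347 \cdot 586 - 142398} = \left(279 - 195574\right) \left(202191 + 198795 \left(- \frac{1}{63263}\right)\right) \frac{1}{423984} + \frac{499326}{343396 - 84321 + 203342 - 142398} = - 195295 \left(202191 - \frac{198795}{63263}\right) \frac{1}{423984} + \frac{499326}{320019} = \left(-195295\right) \frac{12791010438}{63263} \cdot \frac{1}{423984} + 499326 \cdot \frac{1}{320019} = \left(- \frac{2498020383489210}{63263}\right) \frac{1}{423984} + \frac{166442}{106673} = - \frac{416336730581535}{4470416632} + \frac{166442}{106673} = - \frac{44411143996239019711}{476872753385336}$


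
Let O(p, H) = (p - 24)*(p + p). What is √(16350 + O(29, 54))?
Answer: 16*√65 ≈ 129.00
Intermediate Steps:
O(p, H) = 2*p*(-24 + p) (O(p, H) = (-24 + p)*(2*p) = 2*p*(-24 + p))
√(16350 + O(29, 54)) = √(16350 + 2*29*(-24 + 29)) = √(16350 + 2*29*5) = √(16350 + 290) = √16640 = 16*√65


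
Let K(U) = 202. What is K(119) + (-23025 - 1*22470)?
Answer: -45293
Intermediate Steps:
K(119) + (-23025 - 1*22470) = 202 + (-23025 - 1*22470) = 202 + (-23025 - 22470) = 202 - 45495 = -45293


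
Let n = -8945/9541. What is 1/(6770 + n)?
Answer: 9541/64583625 ≈ 0.00014773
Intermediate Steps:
n = -8945/9541 (n = -8945*1/9541 = -8945/9541 ≈ -0.93753)
1/(6770 + n) = 1/(6770 - 8945/9541) = 1/(64583625/9541) = 9541/64583625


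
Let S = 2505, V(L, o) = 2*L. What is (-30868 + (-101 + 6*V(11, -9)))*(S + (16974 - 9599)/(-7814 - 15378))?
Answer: -1791277695645/23192 ≈ -7.7237e+7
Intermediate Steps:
(-30868 + (-101 + 6*V(11, -9)))*(S + (16974 - 9599)/(-7814 - 15378)) = (-30868 + (-101 + 6*(2*11)))*(2505 + (16974 - 9599)/(-7814 - 15378)) = (-30868 + (-101 + 6*22))*(2505 + 7375/(-23192)) = (-30868 + (-101 + 132))*(2505 + 7375*(-1/23192)) = (-30868 + 31)*(2505 - 7375/23192) = -30837*58088585/23192 = -1791277695645/23192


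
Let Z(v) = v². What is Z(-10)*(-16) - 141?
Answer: -1741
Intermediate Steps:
Z(-10)*(-16) - 141 = (-10)²*(-16) - 141 = 100*(-16) - 141 = -1600 - 141 = -1741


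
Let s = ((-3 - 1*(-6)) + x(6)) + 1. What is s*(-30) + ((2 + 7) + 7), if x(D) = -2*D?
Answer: 256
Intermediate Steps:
s = -8 (s = ((-3 - 1*(-6)) - 2*6) + 1 = ((-3 + 6) - 12) + 1 = (3 - 12) + 1 = -9 + 1 = -8)
s*(-30) + ((2 + 7) + 7) = -8*(-30) + ((2 + 7) + 7) = 240 + (9 + 7) = 240 + 16 = 256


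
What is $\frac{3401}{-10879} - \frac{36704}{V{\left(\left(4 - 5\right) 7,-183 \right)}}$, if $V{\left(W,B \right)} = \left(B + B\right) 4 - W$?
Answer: $\frac{12720889}{511313} \approx 24.879$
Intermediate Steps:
$V{\left(W,B \right)} = - W + 8 B$ ($V{\left(W,B \right)} = 2 B 4 - W = 8 B - W = - W + 8 B$)
$\frac{3401}{-10879} - \frac{36704}{V{\left(\left(4 - 5\right) 7,-183 \right)}} = \frac{3401}{-10879} - \frac{36704}{- \left(4 - 5\right) 7 + 8 \left(-183\right)} = 3401 \left(- \frac{1}{10879}\right) - \frac{36704}{- \left(-1\right) 7 - 1464} = - \frac{3401}{10879} - \frac{36704}{\left(-1\right) \left(-7\right) - 1464} = - \frac{3401}{10879} - \frac{36704}{7 - 1464} = - \frac{3401}{10879} - \frac{36704}{-1457} = - \frac{3401}{10879} - - \frac{1184}{47} = - \frac{3401}{10879} + \frac{1184}{47} = \frac{12720889}{511313}$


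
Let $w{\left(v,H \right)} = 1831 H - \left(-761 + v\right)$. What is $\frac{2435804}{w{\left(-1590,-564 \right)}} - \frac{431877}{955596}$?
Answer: $- \frac{924207228075}{328194031156} \approx -2.816$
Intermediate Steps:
$w{\left(v,H \right)} = 761 - v + 1831 H$
$\frac{2435804}{w{\left(-1590,-564 \right)}} - \frac{431877}{955596} = \frac{2435804}{761 - -1590 + 1831 \left(-564\right)} - \frac{431877}{955596} = \frac{2435804}{761 + 1590 - 1032684} - \frac{143959}{318532} = \frac{2435804}{-1030333} - \frac{143959}{318532} = 2435804 \left(- \frac{1}{1030333}\right) - \frac{143959}{318532} = - \frac{2435804}{1030333} - \frac{143959}{318532} = - \frac{924207228075}{328194031156}$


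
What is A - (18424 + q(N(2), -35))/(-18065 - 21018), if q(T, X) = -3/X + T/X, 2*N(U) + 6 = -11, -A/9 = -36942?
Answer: 909597926883/2735810 ≈ 3.3248e+5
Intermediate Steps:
A = 332478 (A = -9*(-36942) = 332478)
N(U) = -17/2 (N(U) = -3 + (½)*(-11) = -3 - 11/2 = -17/2)
A - (18424 + q(N(2), -35))/(-18065 - 21018) = 332478 - (18424 + (-3 - 17/2)/(-35))/(-18065 - 21018) = 332478 - (18424 - 1/35*(-23/2))/(-39083) = 332478 - (18424 + 23/70)*(-1)/39083 = 332478 - 1289703*(-1)/(70*39083) = 332478 - 1*(-1289703/2735810) = 332478 + 1289703/2735810 = 909597926883/2735810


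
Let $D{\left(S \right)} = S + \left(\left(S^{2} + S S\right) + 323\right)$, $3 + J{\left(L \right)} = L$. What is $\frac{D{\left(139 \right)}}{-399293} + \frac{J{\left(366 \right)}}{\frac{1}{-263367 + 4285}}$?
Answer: $- \frac{37552215375542}{399293} \approx -9.4047 \cdot 10^{7}$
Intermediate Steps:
$J{\left(L \right)} = -3 + L$
$D{\left(S \right)} = 323 + S + 2 S^{2}$ ($D{\left(S \right)} = S + \left(\left(S^{2} + S^{2}\right) + 323\right) = S + \left(2 S^{2} + 323\right) = S + \left(323 + 2 S^{2}\right) = 323 + S + 2 S^{2}$)
$\frac{D{\left(139 \right)}}{-399293} + \frac{J{\left(366 \right)}}{\frac{1}{-263367 + 4285}} = \frac{323 + 139 + 2 \cdot 139^{2}}{-399293} + \frac{-3 + 366}{\frac{1}{-263367 + 4285}} = \left(323 + 139 + 2 \cdot 19321\right) \left(- \frac{1}{399293}\right) + \frac{363}{\frac{1}{-259082}} = \left(323 + 139 + 38642\right) \left(- \frac{1}{399293}\right) + \frac{363}{- \frac{1}{259082}} = 39104 \left(- \frac{1}{399293}\right) + 363 \left(-259082\right) = - \frac{39104}{399293} - 94046766 = - \frac{37552215375542}{399293}$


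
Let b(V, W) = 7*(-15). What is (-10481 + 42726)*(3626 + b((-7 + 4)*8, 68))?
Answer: 113534645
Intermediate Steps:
b(V, W) = -105
(-10481 + 42726)*(3626 + b((-7 + 4)*8, 68)) = (-10481 + 42726)*(3626 - 105) = 32245*3521 = 113534645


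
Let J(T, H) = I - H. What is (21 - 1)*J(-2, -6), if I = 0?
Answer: 120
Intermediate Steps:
J(T, H) = -H (J(T, H) = 0 - H = -H)
(21 - 1)*J(-2, -6) = (21 - 1)*(-1*(-6)) = 20*6 = 120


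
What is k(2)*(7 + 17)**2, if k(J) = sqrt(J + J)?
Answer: 1152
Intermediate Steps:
k(J) = sqrt(2)*sqrt(J) (k(J) = sqrt(2*J) = sqrt(2)*sqrt(J))
k(2)*(7 + 17)**2 = (sqrt(2)*sqrt(2))*(7 + 17)**2 = 2*24**2 = 2*576 = 1152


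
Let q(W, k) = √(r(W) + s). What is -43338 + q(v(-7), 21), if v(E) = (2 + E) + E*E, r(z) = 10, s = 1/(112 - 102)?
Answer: -43338 + √1010/10 ≈ -43335.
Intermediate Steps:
s = ⅒ (s = 1/10 = ⅒ ≈ 0.10000)
v(E) = 2 + E + E² (v(E) = (2 + E) + E² = 2 + E + E²)
q(W, k) = √1010/10 (q(W, k) = √(10 + ⅒) = √(101/10) = √1010/10)
-43338 + q(v(-7), 21) = -43338 + √1010/10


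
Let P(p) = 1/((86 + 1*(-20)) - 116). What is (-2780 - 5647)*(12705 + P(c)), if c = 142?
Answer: -5353243323/50 ≈ -1.0706e+8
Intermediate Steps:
P(p) = -1/50 (P(p) = 1/((86 - 20) - 116) = 1/(66 - 116) = 1/(-50) = -1/50)
(-2780 - 5647)*(12705 + P(c)) = (-2780 - 5647)*(12705 - 1/50) = -8427*635249/50 = -5353243323/50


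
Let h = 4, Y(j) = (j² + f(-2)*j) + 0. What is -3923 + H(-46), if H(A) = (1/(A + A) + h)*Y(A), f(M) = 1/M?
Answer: 18439/4 ≈ 4609.8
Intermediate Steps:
f(M) = 1/M
Y(j) = j² - j/2 (Y(j) = (j² + j/(-2)) + 0 = (j² - j/2) + 0 = j² - j/2)
H(A) = A*(4 + 1/(2*A))*(-½ + A) (H(A) = (1/(A + A) + 4)*(A*(-½ + A)) = (1/(2*A) + 4)*(A*(-½ + A)) = (4 + 1/(2*A))*(A*(-½ + A)) = A*(4 + 1/(2*A))*(-½ + A))
-3923 + H(-46) = -3923 + (-¼ + 4*(-46)² - 3/2*(-46)) = -3923 + (-¼ + 4*2116 + 69) = -3923 + (-¼ + 8464 + 69) = -3923 + 34131/4 = 18439/4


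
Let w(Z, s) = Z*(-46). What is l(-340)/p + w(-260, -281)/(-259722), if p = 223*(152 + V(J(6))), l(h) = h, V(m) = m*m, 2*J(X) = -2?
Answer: -1622120/28959003 ≈ -0.056014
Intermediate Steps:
J(X) = -1 (J(X) = (½)*(-2) = -1)
V(m) = m²
w(Z, s) = -46*Z
p = 34119 (p = 223*(152 + (-1)²) = 223*(152 + 1) = 223*153 = 34119)
l(-340)/p + w(-260, -281)/(-259722) = -340/34119 - 46*(-260)/(-259722) = -340*1/34119 + 11960*(-1/259722) = -20/2007 - 5980/129861 = -1622120/28959003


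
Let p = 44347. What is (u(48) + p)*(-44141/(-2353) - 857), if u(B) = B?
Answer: -6735677700/181 ≈ -3.7214e+7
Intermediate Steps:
(u(48) + p)*(-44141/(-2353) - 857) = (48 + 44347)*(-44141/(-2353) - 857) = 44395*(-44141*(-1/2353) - 857) = 44395*(44141/2353 - 857) = 44395*(-1972380/2353) = -6735677700/181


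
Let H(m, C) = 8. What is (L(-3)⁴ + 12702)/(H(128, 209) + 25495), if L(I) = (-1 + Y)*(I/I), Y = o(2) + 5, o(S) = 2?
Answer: 4666/8501 ≈ 0.54888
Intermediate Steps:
Y = 7 (Y = 2 + 5 = 7)
L(I) = 6 (L(I) = (-1 + 7)*(I/I) = 6*1 = 6)
(L(-3)⁴ + 12702)/(H(128, 209) + 25495) = (6⁴ + 12702)/(8 + 25495) = (1296 + 12702)/25503 = 13998*(1/25503) = 4666/8501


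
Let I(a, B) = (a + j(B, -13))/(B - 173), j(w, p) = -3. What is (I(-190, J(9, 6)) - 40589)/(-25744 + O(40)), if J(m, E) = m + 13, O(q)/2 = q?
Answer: 3064373/1937632 ≈ 1.5815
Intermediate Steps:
O(q) = 2*q
J(m, E) = 13 + m
I(a, B) = (-3 + a)/(-173 + B) (I(a, B) = (a - 3)/(B - 173) = (-3 + a)/(-173 + B))
(I(-190, J(9, 6)) - 40589)/(-25744 + O(40)) = ((-3 - 190)/(-173 + (13 + 9)) - 40589)/(-25744 + 2*40) = (-193/(-173 + 22) - 40589)/(-25744 + 80) = (-193/(-151) - 40589)/(-25664) = (-1/151*(-193) - 40589)*(-1/25664) = (193/151 - 40589)*(-1/25664) = -6128746/151*(-1/25664) = 3064373/1937632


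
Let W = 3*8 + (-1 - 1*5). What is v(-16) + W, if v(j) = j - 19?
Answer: -17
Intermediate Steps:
W = 18 (W = 24 + (-1 - 5) = 24 - 6 = 18)
v(j) = -19 + j
v(-16) + W = (-19 - 16) + 18 = -35 + 18 = -17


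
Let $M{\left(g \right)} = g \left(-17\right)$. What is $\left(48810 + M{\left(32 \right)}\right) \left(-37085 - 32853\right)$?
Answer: $-3375627508$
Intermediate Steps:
$M{\left(g \right)} = - 17 g$
$\left(48810 + M{\left(32 \right)}\right) \left(-37085 - 32853\right) = \left(48810 - 544\right) \left(-37085 - 32853\right) = \left(48810 - 544\right) \left(-69938\right) = 48266 \left(-69938\right) = -3375627508$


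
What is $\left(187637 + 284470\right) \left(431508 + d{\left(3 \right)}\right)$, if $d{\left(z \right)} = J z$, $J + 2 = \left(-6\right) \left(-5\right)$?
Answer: $203757604344$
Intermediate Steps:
$J = 28$ ($J = -2 - -30 = -2 + 30 = 28$)
$d{\left(z \right)} = 28 z$
$\left(187637 + 284470\right) \left(431508 + d{\left(3 \right)}\right) = \left(187637 + 284470\right) \left(431508 + 28 \cdot 3\right) = 472107 \left(431508 + 84\right) = 472107 \cdot 431592 = 203757604344$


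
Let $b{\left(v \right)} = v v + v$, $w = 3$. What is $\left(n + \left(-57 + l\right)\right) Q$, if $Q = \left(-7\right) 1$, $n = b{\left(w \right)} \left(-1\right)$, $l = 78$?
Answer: $-63$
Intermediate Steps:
$b{\left(v \right)} = v + v^{2}$ ($b{\left(v \right)} = v^{2} + v = v + v^{2}$)
$n = -12$ ($n = 3 \left(1 + 3\right) \left(-1\right) = 3 \cdot 4 \left(-1\right) = 12 \left(-1\right) = -12$)
$Q = -7$
$\left(n + \left(-57 + l\right)\right) Q = \left(-12 + \left(-57 + 78\right)\right) \left(-7\right) = \left(-12 + 21\right) \left(-7\right) = 9 \left(-7\right) = -63$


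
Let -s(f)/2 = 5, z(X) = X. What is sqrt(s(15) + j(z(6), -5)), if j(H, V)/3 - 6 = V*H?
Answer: I*sqrt(82) ≈ 9.0554*I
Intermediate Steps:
j(H, V) = 18 + 3*H*V (j(H, V) = 18 + 3*(V*H) = 18 + 3*(H*V) = 18 + 3*H*V)
s(f) = -10 (s(f) = -2*5 = -10)
sqrt(s(15) + j(z(6), -5)) = sqrt(-10 + (18 + 3*6*(-5))) = sqrt(-10 + (18 - 90)) = sqrt(-10 - 72) = sqrt(-82) = I*sqrt(82)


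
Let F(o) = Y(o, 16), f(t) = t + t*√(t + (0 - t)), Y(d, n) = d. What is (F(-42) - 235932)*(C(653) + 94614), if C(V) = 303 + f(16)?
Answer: -22401719742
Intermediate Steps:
f(t) = t (f(t) = t + t*√(t - t) = t + t*√0 = t + t*0 = t + 0 = t)
F(o) = o
C(V) = 319 (C(V) = 303 + 16 = 319)
(F(-42) - 235932)*(C(653) + 94614) = (-42 - 235932)*(319 + 94614) = -235974*94933 = -22401719742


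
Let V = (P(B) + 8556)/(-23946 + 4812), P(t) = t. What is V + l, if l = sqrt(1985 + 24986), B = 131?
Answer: -8687/19134 + sqrt(26971) ≈ 163.77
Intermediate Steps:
V = -8687/19134 (V = (131 + 8556)/(-23946 + 4812) = 8687/(-19134) = 8687*(-1/19134) = -8687/19134 ≈ -0.45401)
l = sqrt(26971) ≈ 164.23
V + l = -8687/19134 + sqrt(26971)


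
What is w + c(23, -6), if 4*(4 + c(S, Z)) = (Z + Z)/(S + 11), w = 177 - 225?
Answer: -1771/34 ≈ -52.088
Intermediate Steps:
w = -48
c(S, Z) = -4 + Z/(2*(11 + S)) (c(S, Z) = -4 + ((Z + Z)/(S + 11))/4 = -4 + ((2*Z)/(11 + S))/4 = -4 + (2*Z/(11 + S))/4 = -4 + Z/(2*(11 + S)))
w + c(23, -6) = -48 + (-88 - 6 - 8*23)/(2*(11 + 23)) = -48 + (½)*(-88 - 6 - 184)/34 = -48 + (½)*(1/34)*(-278) = -48 - 139/34 = -1771/34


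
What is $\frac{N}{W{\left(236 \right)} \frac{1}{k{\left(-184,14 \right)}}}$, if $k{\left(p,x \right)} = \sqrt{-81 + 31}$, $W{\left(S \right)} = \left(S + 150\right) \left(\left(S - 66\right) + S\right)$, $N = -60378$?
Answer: $- \frac{5205 i \sqrt{2}}{2702} \approx - 2.7243 i$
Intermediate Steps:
$W{\left(S \right)} = \left(-66 + 2 S\right) \left(150 + S\right)$ ($W{\left(S \right)} = \left(150 + S\right) \left(\left(-66 + S\right) + S\right) = \left(150 + S\right) \left(-66 + 2 S\right) = \left(-66 + 2 S\right) \left(150 + S\right)$)
$k{\left(p,x \right)} = 5 i \sqrt{2}$ ($k{\left(p,x \right)} = \sqrt{-50} = 5 i \sqrt{2}$)
$\frac{N}{W{\left(236 \right)} \frac{1}{k{\left(-184,14 \right)}}} = - \frac{60378}{\left(-9900 + 2 \cdot 236^{2} + 234 \cdot 236\right) \frac{1}{5 i \sqrt{2}}} = - \frac{60378}{\left(-9900 + 2 \cdot 55696 + 55224\right) \left(- \frac{i \sqrt{2}}{10}\right)} = - \frac{60378}{\left(-9900 + 111392 + 55224\right) \left(- \frac{i \sqrt{2}}{10}\right)} = - \frac{60378}{156716 \left(- \frac{i \sqrt{2}}{10}\right)} = - \frac{60378}{\left(- \frac{78358}{5}\right) i \sqrt{2}} = - 60378 \frac{5 i \sqrt{2}}{156716} = - \frac{5205 i \sqrt{2}}{2702}$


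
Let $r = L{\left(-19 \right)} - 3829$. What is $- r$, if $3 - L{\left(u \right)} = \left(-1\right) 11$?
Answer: $3815$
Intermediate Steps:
$L{\left(u \right)} = 14$ ($L{\left(u \right)} = 3 - \left(-1\right) 11 = 3 - -11 = 3 + 11 = 14$)
$r = -3815$ ($r = 14 - 3829 = -3815$)
$- r = \left(-1\right) \left(-3815\right) = 3815$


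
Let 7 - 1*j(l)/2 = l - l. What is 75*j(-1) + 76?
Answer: 1126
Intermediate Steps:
j(l) = 14 (j(l) = 14 - 2*(l - l) = 14 - 2*0 = 14 + 0 = 14)
75*j(-1) + 76 = 75*14 + 76 = 1050 + 76 = 1126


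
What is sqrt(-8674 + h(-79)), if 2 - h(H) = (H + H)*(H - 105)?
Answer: 4*I*sqrt(2359) ≈ 194.28*I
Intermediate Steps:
h(H) = 2 - 2*H*(-105 + H) (h(H) = 2 - (H + H)*(H - 105) = 2 - 2*H*(-105 + H))
sqrt(-8674 + h(-79)) = sqrt(-8674 + (2 - 2*(-79)**2 + 210*(-79))) = sqrt(-8674 + (2 - 2*6241 - 16590)) = sqrt(-8674 + (2 - 12482 - 16590)) = sqrt(-8674 - 29070) = sqrt(-37744) = 4*I*sqrt(2359)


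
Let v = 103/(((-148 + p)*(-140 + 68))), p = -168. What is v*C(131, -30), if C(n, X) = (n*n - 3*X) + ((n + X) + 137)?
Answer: 1801367/22752 ≈ 79.174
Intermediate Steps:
C(n, X) = 137 + n + n**2 - 2*X (C(n, X) = (n**2 - 3*X) + ((X + n) + 137) = (n**2 - 3*X) + (137 + X + n) = 137 + n + n**2 - 2*X)
v = 103/22752 (v = 103/(((-148 - 168)*(-140 + 68))) = 103/((-316*(-72))) = 103/22752 ≈ 0.0045271)
v*C(131, -30) = 103*(137 + 131 + 131**2 - 2*(-30))/22752 = 103*(137 + 131 + 17161 + 60)/22752 = (103/22752)*17489 = 1801367/22752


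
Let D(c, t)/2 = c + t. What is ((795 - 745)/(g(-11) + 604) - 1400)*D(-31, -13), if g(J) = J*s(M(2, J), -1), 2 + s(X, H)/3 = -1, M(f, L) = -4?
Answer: 86605200/703 ≈ 1.2319e+5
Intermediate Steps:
s(X, H) = -9 (s(X, H) = -6 + 3*(-1) = -6 - 3 = -9)
g(J) = -9*J (g(J) = J*(-9) = -9*J)
D(c, t) = 2*c + 2*t (D(c, t) = 2*(c + t) = 2*c + 2*t)
((795 - 745)/(g(-11) + 604) - 1400)*D(-31, -13) = ((795 - 745)/(-9*(-11) + 604) - 1400)*(2*(-31) + 2*(-13)) = (50/(99 + 604) - 1400)*(-62 - 26) = (50/703 - 1400)*(-88) = -984150/703*(-88) = 86605200/703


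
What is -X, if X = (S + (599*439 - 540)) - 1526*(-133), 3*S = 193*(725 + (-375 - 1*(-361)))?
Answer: -511120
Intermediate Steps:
S = 45741 (S = (193*(725 + (-375 - 1*(-361))))/3 = (193*(725 + (-375 + 361)))/3 = (193*(725 - 14))/3 = (193*711)/3 = (⅓)*137223 = 45741)
X = 511120 (X = (45741 + (599*439 - 540)) - 1526*(-133) = (45741 + (262961 - 540)) + 202958 = (45741 + 262421) + 202958 = 308162 + 202958 = 511120)
-X = -1*511120 = -511120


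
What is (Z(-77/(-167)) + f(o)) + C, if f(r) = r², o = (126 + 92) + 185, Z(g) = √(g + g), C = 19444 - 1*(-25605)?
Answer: 207458 + √25718/167 ≈ 2.0746e+5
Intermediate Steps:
C = 45049 (C = 19444 + 25605 = 45049)
Z(g) = √2*√g (Z(g) = √(2*g) = √2*√g)
o = 403 (o = 218 + 185 = 403)
(Z(-77/(-167)) + f(o)) + C = (√2*√(-77/(-167)) + 403²) + 45049 = (√2*√(-77*(-1/167)) + 162409) + 45049 = (√2*√(77/167) + 162409) + 45049 = (√2*(√12859/167) + 162409) + 45049 = (√25718/167 + 162409) + 45049 = (162409 + √25718/167) + 45049 = 207458 + √25718/167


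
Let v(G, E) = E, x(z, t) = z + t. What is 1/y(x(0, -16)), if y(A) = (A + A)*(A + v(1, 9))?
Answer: 1/224 ≈ 0.0044643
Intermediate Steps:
x(z, t) = t + z
y(A) = 2*A*(9 + A) (y(A) = (A + A)*(A + 9) = (2*A)*(9 + A) = 2*A*(9 + A))
1/y(x(0, -16)) = 1/(2*(-16 + 0)*(9 + (-16 + 0))) = 1/(2*(-16)*(9 - 16)) = 1/(2*(-16)*(-7)) = 1/224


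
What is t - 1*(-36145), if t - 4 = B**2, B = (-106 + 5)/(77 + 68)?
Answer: 760042926/21025 ≈ 36150.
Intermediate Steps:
B = -101/145 ≈ -0.69655
t = 94301/21025 (t = 4 + (-101/145)**2 = 4 + 10201/21025 = 94301/21025 ≈ 4.4852)
t - 1*(-36145) = 94301/21025 - 1*(-36145) = 94301/21025 + 36145 = 760042926/21025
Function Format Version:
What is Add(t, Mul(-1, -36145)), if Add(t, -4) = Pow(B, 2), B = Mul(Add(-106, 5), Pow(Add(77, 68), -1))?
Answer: Rational(760042926, 21025) ≈ 36150.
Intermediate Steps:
B = Rational(-101, 145) (B = Mul(-101, Pow(145, -1)) = Mul(-101, Rational(1, 145)) = Rational(-101, 145) ≈ -0.69655)
t = Rational(94301, 21025) (t = Add(4, Pow(Rational(-101, 145), 2)) = Add(4, Rational(10201, 21025)) = Rational(94301, 21025) ≈ 4.4852)
Add(t, Mul(-1, -36145)) = Add(Rational(94301, 21025), Mul(-1, -36145)) = Add(Rational(94301, 21025), 36145) = Rational(760042926, 21025)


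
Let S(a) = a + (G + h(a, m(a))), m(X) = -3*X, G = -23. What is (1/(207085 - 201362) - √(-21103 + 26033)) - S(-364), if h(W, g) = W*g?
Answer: 2277038626/5723 - √4930 ≈ 3.9781e+5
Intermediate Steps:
S(a) = -23 + a - 3*a² (S(a) = a + (-23 + a*(-3*a)) = a + (-23 - 3*a²) = -23 + a - 3*a²)
(1/(207085 - 201362) - √(-21103 + 26033)) - S(-364) = (1/(207085 - 201362) - √(-21103 + 26033)) - (-23 - 364 - 3*(-364)²) = (1/5723 - √4930) - (-23 - 364 - 3*132496) = (1/5723 - √4930) - (-23 - 364 - 397488) = (1/5723 - √4930) - 1*(-397875) = (1/5723 - √4930) + 397875 = 2277038626/5723 - √4930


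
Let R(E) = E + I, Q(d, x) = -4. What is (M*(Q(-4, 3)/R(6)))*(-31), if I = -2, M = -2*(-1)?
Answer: 62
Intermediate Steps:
M = 2
R(E) = -2 + E (R(E) = E - 2 = -2 + E)
(M*(Q(-4, 3)/R(6)))*(-31) = (2*(-4/(-2 + 6)))*(-31) = (2*(-4/4))*(-31) = (2*(-4*¼))*(-31) = (2*(-1))*(-31) = -2*(-31) = 62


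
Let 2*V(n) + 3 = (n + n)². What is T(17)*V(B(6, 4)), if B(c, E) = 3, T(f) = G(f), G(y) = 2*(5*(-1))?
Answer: -165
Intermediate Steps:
G(y) = -10 (G(y) = 2*(-5) = -10)
T(f) = -10
V(n) = -3/2 + 2*n² (V(n) = -3/2 + (n + n)²/2 = -3/2 + (2*n)²/2 = -3/2 + (4*n²)/2 = -3/2 + 2*n²)
T(17)*V(B(6, 4)) = -10*(-3/2 + 2*3²) = -10*(-3/2 + 2*9) = -10*(-3/2 + 18) = -10*33/2 = -165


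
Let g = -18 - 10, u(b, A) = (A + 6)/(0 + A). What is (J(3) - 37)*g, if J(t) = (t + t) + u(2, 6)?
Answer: 812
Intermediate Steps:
u(b, A) = (6 + A)/A
J(t) = 2 + 2*t (J(t) = (t + t) + (6 + 6)/6 = 2*t + (⅙)*12 = 2*t + 2 = 2 + 2*t)
g = -28
(J(3) - 37)*g = ((2 + 2*3) - 37)*(-28) = ((2 + 6) - 37)*(-28) = (8 - 37)*(-28) = -29*(-28) = 812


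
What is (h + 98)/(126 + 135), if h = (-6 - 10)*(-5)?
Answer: 178/261 ≈ 0.68199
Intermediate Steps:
h = 80 (h = -16*(-5) = 80)
(h + 98)/(126 + 135) = (80 + 98)/(126 + 135) = 178/261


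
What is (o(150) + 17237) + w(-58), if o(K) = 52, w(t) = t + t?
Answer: 17173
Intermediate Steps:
w(t) = 2*t
(o(150) + 17237) + w(-58) = (52 + 17237) + 2*(-58) = 17289 - 116 = 17173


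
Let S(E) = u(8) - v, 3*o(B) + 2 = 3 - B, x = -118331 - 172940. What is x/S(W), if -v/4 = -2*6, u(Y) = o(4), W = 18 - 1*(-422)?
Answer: 291271/49 ≈ 5944.3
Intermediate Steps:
x = -291271
o(B) = ⅓ - B/3 (o(B) = -⅔ + (3 - B)/3 = -⅔ + (1 - B/3) = ⅓ - B/3)
W = 440 (W = 18 + 422 = 440)
u(Y) = -1 (u(Y) = ⅓ - ⅓*4 = ⅓ - 4/3 = -1)
v = 48 (v = -(-8)*6 = -4*(-12) = 48)
S(E) = -49 (S(E) = -1 - 1*48 = -1 - 48 = -49)
x/S(W) = -291271/(-49) = -291271*(-1/49) = 291271/49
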